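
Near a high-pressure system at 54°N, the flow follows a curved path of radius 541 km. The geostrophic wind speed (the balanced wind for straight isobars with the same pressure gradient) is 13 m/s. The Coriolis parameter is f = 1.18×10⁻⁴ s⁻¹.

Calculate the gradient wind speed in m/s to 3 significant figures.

18.2 m/s

Around a high, pressure-gradient force acts outward with centrifugal, so Coriolis balances both:
fV = (1/ρ)|∂P/∂n| + V²/R  →  V² − fR·V + fR·V_g = 0
With fR = 1.18×10⁻⁴ × 541×10³ m = 63.8 m/s:
V = [fR − √((fR)² − 4 fR V_g)]/2 = [63.8 − √(63.8² − 4×63.8×13)]/2 = 18.2 m/s
Supergeostrophic (V > V_g = 13 m/s), as expected around a high.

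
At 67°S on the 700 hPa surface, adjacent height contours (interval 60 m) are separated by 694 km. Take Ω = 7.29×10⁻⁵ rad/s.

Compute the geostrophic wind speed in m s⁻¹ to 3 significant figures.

Coriolis parameter at 67°S:
f = 2Ω sin φ = 2 × 7.29×10⁻⁵ × sin 67° = 1.34×10⁻⁴ s⁻¹
Height gradient: |∂Z/∂n| = 60 m / 694000 m = 8.65×10⁻⁵
On a pressure surface, geostrophic balance gives V_g = (g/f)|∂Z/∂n|:
V_g = 9.81 × 8.65×10⁻⁵ / 1.34×10⁻⁴ = 6.32 m/s

6.32 m s⁻¹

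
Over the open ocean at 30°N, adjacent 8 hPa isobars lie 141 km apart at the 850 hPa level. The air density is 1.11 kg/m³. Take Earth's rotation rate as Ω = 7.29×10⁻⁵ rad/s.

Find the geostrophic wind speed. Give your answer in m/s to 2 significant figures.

Coriolis parameter at 30°N:
f = 2Ω sin φ = 2 × 7.29×10⁻⁵ × sin 30° = 7.29×10⁻⁵ s⁻¹
Pressure gradient: |∂P/∂n| = 800 Pa / 141000 m = 5.67×10⁻³ Pa/m
Geostrophic balance (pressure-gradient force = Coriolis force):
V_g = (1/(fρ)) |∂P/∂n| = 5.67×10⁻³ / (7.29×10⁻⁵ × 1.11) = 70.1 m/s

70 m/s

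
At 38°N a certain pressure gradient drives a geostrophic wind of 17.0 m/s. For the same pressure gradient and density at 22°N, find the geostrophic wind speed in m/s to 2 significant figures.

With the same pressure gradient and density, V_g ∝ 1/f ∝ 1/sin φ.
V₂ = V₁ · sin φ₁ / sin φ₂ = 17.0 × sin 38° / sin 22°
V₂ = 17.0 × 0.6157/0.3746 = 28 m/s

28 m/s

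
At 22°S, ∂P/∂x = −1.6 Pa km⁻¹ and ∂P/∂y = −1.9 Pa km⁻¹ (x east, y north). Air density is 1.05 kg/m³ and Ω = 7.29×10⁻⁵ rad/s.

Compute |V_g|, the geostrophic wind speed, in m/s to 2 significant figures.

43 m/s

Coriolis parameter at 22°S:
f = 2Ω sin φ = 2 × 7.29×10⁻⁵ × sin 22° = 5.46×10⁻⁵ s⁻¹
In the Southern Hemisphere f is negative: f = −5.46×10⁻⁵ s⁻¹.
Component geostrophic relations (x east, y north):
u_g = −(1/(fρ)) ∂P/∂y,  v_g = (1/(fρ)) ∂P/∂x
u_g = −(−1.9×10⁻³)/(−5.46×10⁻⁵ × 1.05) = −33.1 m/s;  v_g = (−1.6×10⁻³)/(−5.46×10⁻⁵ × 1.05) = 27.9 m/s
|V_g| = √(u_g² + v_g²) = 43.3 m/s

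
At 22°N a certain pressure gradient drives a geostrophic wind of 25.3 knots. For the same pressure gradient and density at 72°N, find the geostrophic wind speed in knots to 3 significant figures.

With the same pressure gradient and density, V_g ∝ 1/f ∝ 1/sin φ.
V₂ = V₁ · sin φ₁ / sin φ₂ = 25.3 × sin 22° / sin 72°
V₂ = 25.3 × 0.3746/0.9511 = 9.97 knots

9.97 knots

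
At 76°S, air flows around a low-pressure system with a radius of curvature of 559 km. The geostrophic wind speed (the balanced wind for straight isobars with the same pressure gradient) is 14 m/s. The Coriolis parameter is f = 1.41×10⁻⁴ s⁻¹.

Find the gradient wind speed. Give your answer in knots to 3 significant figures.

Around a low, centrifugal force acts outward with Coriolis, so pressure-gradient force balances both:
(1/ρ)|∂P/∂n| = fV + V²/R  →  V² + fR·V − fR·V_g = 0
With fR = 1.41×10⁻⁴ × 559×10³ m = 78.8 m/s:
V = [−fR + √((fR)² + 4 fR V_g)]/2 = [−78.8 + √(78.8² + 4×78.8×14)]/2 = 12.1 m/s
Subgeostrophic (V < V_g = 14 m/s), as expected around a low.
Converting: 12.1 m/s × 1.944 = 23.6 knots

23.6 knots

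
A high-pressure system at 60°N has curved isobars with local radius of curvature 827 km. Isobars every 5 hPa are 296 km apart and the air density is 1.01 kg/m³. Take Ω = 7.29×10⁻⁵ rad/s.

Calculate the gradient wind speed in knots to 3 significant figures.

30.3 knots

Coriolis parameter at 60°N:
f = 2Ω sin φ = 2 × 7.29×10⁻⁵ × sin 60° = 1.26×10⁻⁴ s⁻¹
Pressure gradient: |∂P/∂n| = 500 Pa / 296000 m = 1.69×10⁻³ Pa/m
Geostrophic speed: V_g = |∂P/∂n|/(fρ) = 1.69×10⁻³/(1.26×10⁻⁴ × 1.01) = 13.2 m/s
Around a high, pressure-gradient force acts outward with centrifugal, so Coriolis balances both:
fV = (1/ρ)|∂P/∂n| + V²/R  →  V² − fR·V + fR·V_g = 0
With fR = 1.26×10⁻⁴ × 827×10³ m = 104 m/s:
V = [fR − √((fR)² − 4 fR V_g)]/2 = [104 − √(104² − 4×104×13.2)]/2 = 15.6 m/s
Supergeostrophic (V > V_g = 13.2 m/s), as expected around a high.
Converting: 15.6 m/s × 1.944 = 30.3 knots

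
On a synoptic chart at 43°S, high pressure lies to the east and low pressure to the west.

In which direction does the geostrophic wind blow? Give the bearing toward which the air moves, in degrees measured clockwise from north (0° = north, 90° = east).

180°

The pressure-gradient force points toward the west (bearing 270°).
Geostrophic balance: in the Southern Hemisphere the Coriolis force deflects motion to the left, so the geostrophic wind blows 90° to the left of the pressure-gradient force (low pressure on the right).
Rotating 270° by 90° counterclockwise gives 180° — the wind blows toward the south.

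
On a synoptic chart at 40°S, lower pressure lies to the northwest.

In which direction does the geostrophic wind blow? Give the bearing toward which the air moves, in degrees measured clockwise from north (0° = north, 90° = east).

The pressure-gradient force points toward the northwest (bearing 315°).
Geostrophic balance: in the Southern Hemisphere the Coriolis force deflects motion to the left, so the geostrophic wind blows 90° to the left of the pressure-gradient force (low pressure on the right).
Rotating 315° by 90° counterclockwise gives 225° — the wind blows toward the southwest.

225°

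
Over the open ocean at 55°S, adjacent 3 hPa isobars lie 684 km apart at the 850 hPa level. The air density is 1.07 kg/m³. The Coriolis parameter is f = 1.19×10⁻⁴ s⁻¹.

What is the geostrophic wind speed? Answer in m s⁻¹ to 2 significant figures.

3.4 m s⁻¹

Pressure gradient: |∂P/∂n| = 300 Pa / 684000 m = 4.39×10⁻⁴ Pa/m
Geostrophic balance (pressure-gradient force = Coriolis force):
V_g = (1/(fρ)) |∂P/∂n| = 4.39×10⁻⁴ / (1.19×10⁻⁴ × 1.07) = 3.44 m/s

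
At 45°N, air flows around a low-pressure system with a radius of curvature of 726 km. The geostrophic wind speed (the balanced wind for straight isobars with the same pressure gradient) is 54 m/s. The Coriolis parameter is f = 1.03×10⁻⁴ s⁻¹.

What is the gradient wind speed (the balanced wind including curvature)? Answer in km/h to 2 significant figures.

Around a low, centrifugal force acts outward with Coriolis, so pressure-gradient force balances both:
(1/ρ)|∂P/∂n| = fV + V²/R  →  V² + fR·V − fR·V_g = 0
With fR = 1.03×10⁻⁴ × 726×10³ m = 74.8 m/s:
V = [−fR + √((fR)² + 4 fR V_g)]/2 = [−74.8 + √(74.8² + 4×74.8×54)]/2 = 36.3 m/s
Subgeostrophic (V < V_g = 54 m/s), as expected around a low.
Converting: 36.3 m/s × 3.6 = 130 km/h

130 km/h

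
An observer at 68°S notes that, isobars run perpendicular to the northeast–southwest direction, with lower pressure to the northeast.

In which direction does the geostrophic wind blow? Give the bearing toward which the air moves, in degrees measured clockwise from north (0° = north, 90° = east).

315°

The pressure-gradient force points toward the northeast (bearing 045°).
Geostrophic balance: in the Southern Hemisphere the Coriolis force deflects motion to the left, so the geostrophic wind blows 90° to the left of the pressure-gradient force (low pressure on the right).
Rotating 045° by 90° counterclockwise gives 315° — the wind blows toward the northwest.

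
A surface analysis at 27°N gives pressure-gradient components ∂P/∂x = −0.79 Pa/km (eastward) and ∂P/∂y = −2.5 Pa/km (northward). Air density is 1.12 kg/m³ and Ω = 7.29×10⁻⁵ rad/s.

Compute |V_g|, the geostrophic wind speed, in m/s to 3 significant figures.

35.4 m/s

Coriolis parameter at 27°N:
f = 2Ω sin φ = 2 × 7.29×10⁻⁵ × sin 27° = 6.62×10⁻⁵ s⁻¹
Component geostrophic relations (x east, y north):
u_g = −(1/(fρ)) ∂P/∂y,  v_g = (1/(fρ)) ∂P/∂x
u_g = −(−2.5×10⁻³)/(6.62×10⁻⁵ × 1.12) = 33.7 m/s;  v_g = (−0.79×10⁻³)/(6.62×10⁻⁵ × 1.12) = −10.7 m/s
|V_g| = √(u_g² + v_g²) = 35.4 m/s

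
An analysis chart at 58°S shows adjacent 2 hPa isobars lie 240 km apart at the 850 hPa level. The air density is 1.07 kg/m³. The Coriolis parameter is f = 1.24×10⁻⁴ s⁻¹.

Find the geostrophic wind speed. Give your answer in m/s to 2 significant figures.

6.3 m/s

Pressure gradient: |∂P/∂n| = 200 Pa / 240000 m = 8.33×10⁻⁴ Pa/m
Geostrophic balance (pressure-gradient force = Coriolis force):
V_g = (1/(fρ)) |∂P/∂n| = 8.33×10⁻⁴ / (1.24×10⁻⁴ × 1.07) = 6.28 m/s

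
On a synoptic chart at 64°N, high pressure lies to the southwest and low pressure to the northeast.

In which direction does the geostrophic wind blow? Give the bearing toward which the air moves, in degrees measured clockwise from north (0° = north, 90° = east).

The pressure-gradient force points toward the northeast (bearing 045°).
Geostrophic balance: in the Northern Hemisphere the Coriolis force deflects motion to the right, so the geostrophic wind blows 90° to the right of the pressure-gradient force (low pressure on the left).
Rotating 045° by 90° clockwise gives 135° — the wind blows toward the southeast.

135°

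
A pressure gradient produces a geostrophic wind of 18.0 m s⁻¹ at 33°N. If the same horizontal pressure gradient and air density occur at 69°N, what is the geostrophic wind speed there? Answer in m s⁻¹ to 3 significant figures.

10.5 m s⁻¹

With the same pressure gradient and density, V_g ∝ 1/f ∝ 1/sin φ.
V₂ = V₁ · sin φ₁ / sin φ₂ = 18.0 × sin 33° / sin 69°
V₂ = 18.0 × 0.5446/0.9336 = 10.5 m s⁻¹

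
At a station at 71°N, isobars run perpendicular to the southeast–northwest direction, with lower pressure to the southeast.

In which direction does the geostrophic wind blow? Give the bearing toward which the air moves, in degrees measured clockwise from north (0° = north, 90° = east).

The pressure-gradient force points toward the southeast (bearing 135°).
Geostrophic balance: in the Northern Hemisphere the Coriolis force deflects motion to the right, so the geostrophic wind blows 90° to the right of the pressure-gradient force (low pressure on the left).
Rotating 135° by 90° clockwise gives 225° — the wind blows toward the southwest.

225°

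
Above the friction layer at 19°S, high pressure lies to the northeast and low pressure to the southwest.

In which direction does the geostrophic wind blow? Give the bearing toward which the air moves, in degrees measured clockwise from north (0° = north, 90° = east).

The pressure-gradient force points toward the southwest (bearing 225°).
Geostrophic balance: in the Southern Hemisphere the Coriolis force deflects motion to the left, so the geostrophic wind blows 90° to the left of the pressure-gradient force (low pressure on the right).
Rotating 225° by 90° counterclockwise gives 135° — the wind blows toward the southeast.

135°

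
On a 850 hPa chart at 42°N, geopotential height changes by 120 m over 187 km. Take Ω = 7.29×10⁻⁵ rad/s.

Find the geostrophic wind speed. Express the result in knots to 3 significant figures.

125 knots

Coriolis parameter at 42°N:
f = 2Ω sin φ = 2 × 7.29×10⁻⁵ × sin 42° = 9.76×10⁻⁵ s⁻¹
Height gradient: |∂Z/∂n| = 120 m / 187000 m = 6.42×10⁻⁴
On a pressure surface, geostrophic balance gives V_g = (g/f)|∂Z/∂n|:
V_g = 9.81 × 6.42×10⁻⁴ / 9.76×10⁻⁵ = 64.5 m/s
Converting: 64.5 m/s × 1.944 = 125 knots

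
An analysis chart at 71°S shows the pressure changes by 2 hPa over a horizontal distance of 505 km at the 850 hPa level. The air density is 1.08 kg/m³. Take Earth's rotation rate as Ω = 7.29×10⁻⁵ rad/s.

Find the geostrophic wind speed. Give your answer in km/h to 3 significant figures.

9.58 km/h

Coriolis parameter at 71°S:
f = 2Ω sin φ = 2 × 7.29×10⁻⁵ × sin 71° = 1.38×10⁻⁴ s⁻¹
Pressure gradient: |∂P/∂n| = 200 Pa / 505000 m = 3.96×10⁻⁴ Pa/m
Geostrophic balance (pressure-gradient force = Coriolis force):
V_g = (1/(fρ)) |∂P/∂n| = 3.96×10⁻⁴ / (1.38×10⁻⁴ × 1.08) = 2.66 m/s
Converting: 2.66 m/s × 3.6 = 9.58 km/h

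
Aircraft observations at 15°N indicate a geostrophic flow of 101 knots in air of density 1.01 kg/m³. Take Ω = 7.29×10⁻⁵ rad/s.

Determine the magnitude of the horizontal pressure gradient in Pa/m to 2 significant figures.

Coriolis parameter at 15°N:
f = 2Ω sin φ = 2 × 7.29×10⁻⁵ × sin 15° = 3.77×10⁻⁵ s⁻¹
Wind speed in SI: 101 knots = 52.0 m/s
Geostrophic balance rearranged: |∂P/∂n| = f ρ V_g
|∂P/∂n| = 3.77×10⁻⁵ × 1.01 × 52.0 = 1.98×10⁻³ Pa/m

2.0×10⁻³ Pa/m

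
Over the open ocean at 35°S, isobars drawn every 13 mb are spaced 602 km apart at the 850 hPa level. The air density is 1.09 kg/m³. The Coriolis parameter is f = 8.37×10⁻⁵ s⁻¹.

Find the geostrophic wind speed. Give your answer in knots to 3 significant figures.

Pressure gradient: |∂P/∂n| = 1300 Pa / 602000 m = 2.16×10⁻³ Pa/m
Geostrophic balance (pressure-gradient force = Coriolis force):
V_g = (1/(fρ)) |∂P/∂n| = 2.16×10⁻³ / (8.37×10⁻⁵ × 1.09) = 23.7 m/s
Converting: 23.7 m/s × 1.944 = 46.0 knots

46.0 knots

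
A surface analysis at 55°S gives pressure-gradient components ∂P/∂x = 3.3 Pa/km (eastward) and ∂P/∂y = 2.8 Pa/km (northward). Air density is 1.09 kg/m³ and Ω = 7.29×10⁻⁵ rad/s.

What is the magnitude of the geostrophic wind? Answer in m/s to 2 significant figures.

33 m/s

Coriolis parameter at 55°S:
f = 2Ω sin φ = 2 × 7.29×10⁻⁵ × sin 55° = 1.19×10⁻⁴ s⁻¹
In the Southern Hemisphere f is negative: f = −1.19×10⁻⁴ s⁻¹.
Component geostrophic relations (x east, y north):
u_g = −(1/(fρ)) ∂P/∂y,  v_g = (1/(fρ)) ∂P/∂x
u_g = −(2.8×10⁻³)/(−1.19×10⁻⁴ × 1.09) = 21.5 m/s;  v_g = (3.3×10⁻³)/(−1.19×10⁻⁴ × 1.09) = −25.3 m/s
|V_g| = √(u_g² + v_g²) = 33.2 m/s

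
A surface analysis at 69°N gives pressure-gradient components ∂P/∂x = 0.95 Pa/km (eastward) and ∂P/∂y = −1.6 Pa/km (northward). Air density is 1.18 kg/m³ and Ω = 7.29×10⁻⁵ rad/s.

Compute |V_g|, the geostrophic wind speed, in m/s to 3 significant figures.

Coriolis parameter at 69°N:
f = 2Ω sin φ = 2 × 7.29×10⁻⁵ × sin 69° = 1.36×10⁻⁴ s⁻¹
Component geostrophic relations (x east, y north):
u_g = −(1/(fρ)) ∂P/∂y,  v_g = (1/(fρ)) ∂P/∂x
u_g = −(−1.6×10⁻³)/(1.36×10⁻⁴ × 1.18) = 9.96 m/s;  v_g = (0.95×10⁻³)/(1.36×10⁻⁴ × 1.18) = 5.91 m/s
|V_g| = √(u_g² + v_g²) = 11.6 m/s

11.6 m/s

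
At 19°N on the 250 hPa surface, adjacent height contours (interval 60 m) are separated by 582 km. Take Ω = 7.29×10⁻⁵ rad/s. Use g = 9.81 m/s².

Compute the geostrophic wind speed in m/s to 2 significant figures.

21 m/s

Coriolis parameter at 19°N:
f = 2Ω sin φ = 2 × 7.29×10⁻⁵ × sin 19° = 4.75×10⁻⁵ s⁻¹
Height gradient: |∂Z/∂n| = 60 m / 582000 m = 1.03×10⁻⁴
On a pressure surface, geostrophic balance gives V_g = (g/f)|∂Z/∂n|:
V_g = 9.81 × 1.03×10⁻⁴ / 4.75×10⁻⁵ = 21.3 m/s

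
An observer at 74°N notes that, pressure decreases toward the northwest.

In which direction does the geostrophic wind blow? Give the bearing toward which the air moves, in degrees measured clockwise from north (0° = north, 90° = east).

The pressure-gradient force points toward the northwest (bearing 315°).
Geostrophic balance: in the Northern Hemisphere the Coriolis force deflects motion to the right, so the geostrophic wind blows 90° to the right of the pressure-gradient force (low pressure on the left).
Rotating 315° by 90° clockwise gives 045° — the wind blows toward the northeast.

045°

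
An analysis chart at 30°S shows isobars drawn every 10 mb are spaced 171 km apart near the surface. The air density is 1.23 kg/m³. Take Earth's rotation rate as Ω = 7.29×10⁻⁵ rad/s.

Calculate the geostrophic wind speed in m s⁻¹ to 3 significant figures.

65.2 m s⁻¹

Coriolis parameter at 30°S:
f = 2Ω sin φ = 2 × 7.29×10⁻⁵ × sin 30° = 7.29×10⁻⁵ s⁻¹
Pressure gradient: |∂P/∂n| = 1000 Pa / 171000 m = 5.85×10⁻³ Pa/m
Geostrophic balance (pressure-gradient force = Coriolis force):
V_g = (1/(fρ)) |∂P/∂n| = 5.85×10⁻³ / (7.29×10⁻⁵ × 1.23) = 65.2 m/s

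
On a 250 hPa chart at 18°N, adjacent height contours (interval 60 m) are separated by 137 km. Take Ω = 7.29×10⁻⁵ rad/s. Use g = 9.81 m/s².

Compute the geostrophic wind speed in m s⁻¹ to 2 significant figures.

95 m s⁻¹

Coriolis parameter at 18°N:
f = 2Ω sin φ = 2 × 7.29×10⁻⁵ × sin 18° = 4.51×10⁻⁵ s⁻¹
Height gradient: |∂Z/∂n| = 60 m / 137000 m = 4.38×10⁻⁴
On a pressure surface, geostrophic balance gives V_g = (g/f)|∂Z/∂n|:
V_g = 9.81 × 4.38×10⁻⁴ / 4.51×10⁻⁵ = 95.4 m/s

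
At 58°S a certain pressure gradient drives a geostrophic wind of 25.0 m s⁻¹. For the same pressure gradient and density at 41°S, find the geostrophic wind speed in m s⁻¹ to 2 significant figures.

With the same pressure gradient and density, V_g ∝ 1/f ∝ 1/sin φ.
V₂ = V₁ · sin φ₁ / sin φ₂ = 25.0 × sin 58° / sin 41°
V₂ = 25.0 × 0.8480/0.6561 = 32 m s⁻¹

32 m s⁻¹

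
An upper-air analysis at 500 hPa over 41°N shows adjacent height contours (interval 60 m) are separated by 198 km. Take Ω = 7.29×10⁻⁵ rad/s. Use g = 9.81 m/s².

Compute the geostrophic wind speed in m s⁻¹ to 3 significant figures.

Coriolis parameter at 41°N:
f = 2Ω sin φ = 2 × 7.29×10⁻⁵ × sin 41° = 9.57×10⁻⁵ s⁻¹
Height gradient: |∂Z/∂n| = 60 m / 198000 m = 3.03×10⁻⁴
On a pressure surface, geostrophic balance gives V_g = (g/f)|∂Z/∂n|:
V_g = 9.81 × 3.03×10⁻⁴ / 9.57×10⁻⁵ = 31.1 m/s

31.1 m s⁻¹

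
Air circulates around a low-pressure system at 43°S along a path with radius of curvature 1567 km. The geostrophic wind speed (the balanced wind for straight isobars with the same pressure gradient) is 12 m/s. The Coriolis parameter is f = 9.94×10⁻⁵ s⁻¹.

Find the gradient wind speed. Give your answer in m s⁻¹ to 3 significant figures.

Around a low, centrifugal force acts outward with Coriolis, so pressure-gradient force balances both:
(1/ρ)|∂P/∂n| = fV + V²/R  →  V² + fR·V − fR·V_g = 0
With fR = 9.94×10⁻⁵ × 1567×10³ m = 156 m/s:
V = [−fR + √((fR)² + 4 fR V_g)]/2 = [−156 + √(156² + 4×156×12)]/2 = 11.2 m/s
Subgeostrophic (V < V_g = 12 m/s), as expected around a low.

11.2 m s⁻¹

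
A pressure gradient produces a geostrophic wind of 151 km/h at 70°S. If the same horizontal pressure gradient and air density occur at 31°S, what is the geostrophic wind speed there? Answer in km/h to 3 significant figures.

With the same pressure gradient and density, V_g ∝ 1/f ∝ 1/sin φ.
V₂ = V₁ · sin φ₁ / sin φ₂ = 151 × sin 70° / sin 31°
V₂ = 151 × 0.9397/0.5150 = 276 km/h

276 km/h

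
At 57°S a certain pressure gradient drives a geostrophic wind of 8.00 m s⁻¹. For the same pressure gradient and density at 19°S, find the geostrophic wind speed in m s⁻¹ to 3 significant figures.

20.6 m s⁻¹

With the same pressure gradient and density, V_g ∝ 1/f ∝ 1/sin φ.
V₂ = V₁ · sin φ₁ / sin φ₂ = 8.00 × sin 57° / sin 19°
V₂ = 8.00 × 0.8387/0.3256 = 20.6 m s⁻¹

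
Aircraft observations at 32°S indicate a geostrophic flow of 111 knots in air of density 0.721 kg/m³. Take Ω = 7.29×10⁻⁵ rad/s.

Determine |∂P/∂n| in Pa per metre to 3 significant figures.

3.18×10⁻³ Pa/m

Coriolis parameter at 32°S:
f = 2Ω sin φ = 2 × 7.29×10⁻⁵ × sin 32° = 7.73×10⁻⁵ s⁻¹
Wind speed in SI: 111 knots = 57.1 m/s
Geostrophic balance rearranged: |∂P/∂n| = f ρ V_g
|∂P/∂n| = 7.73×10⁻⁵ × 0.721 × 57.1 = 3.18×10⁻³ Pa/m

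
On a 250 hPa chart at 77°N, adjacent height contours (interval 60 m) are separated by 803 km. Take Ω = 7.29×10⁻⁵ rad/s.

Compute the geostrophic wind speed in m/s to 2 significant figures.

5.2 m/s

Coriolis parameter at 77°N:
f = 2Ω sin φ = 2 × 7.29×10⁻⁵ × sin 77° = 1.42×10⁻⁴ s⁻¹
Height gradient: |∂Z/∂n| = 60 m / 803000 m = 7.47×10⁻⁵
On a pressure surface, geostrophic balance gives V_g = (g/f)|∂Z/∂n|:
V_g = 9.81 × 7.47×10⁻⁵ / 1.42×10⁻⁴ = 5.16 m/s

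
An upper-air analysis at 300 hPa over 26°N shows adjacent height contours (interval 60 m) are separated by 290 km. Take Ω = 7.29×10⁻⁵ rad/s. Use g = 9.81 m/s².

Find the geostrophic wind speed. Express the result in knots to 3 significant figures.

Coriolis parameter at 26°N:
f = 2Ω sin φ = 2 × 7.29×10⁻⁵ × sin 26° = 6.39×10⁻⁵ s⁻¹
Height gradient: |∂Z/∂n| = 60 m / 290000 m = 2.07×10⁻⁴
On a pressure surface, geostrophic balance gives V_g = (g/f)|∂Z/∂n|:
V_g = 9.81 × 2.07×10⁻⁴ / 6.39×10⁻⁵ = 31.8 m/s
Converting: 31.8 m/s × 1.944 = 61.7 knots

61.7 knots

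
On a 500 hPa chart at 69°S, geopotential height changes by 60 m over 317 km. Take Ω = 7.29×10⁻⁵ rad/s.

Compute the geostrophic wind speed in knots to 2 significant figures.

27 knots

Coriolis parameter at 69°S:
f = 2Ω sin φ = 2 × 7.29×10⁻⁵ × sin 69° = 1.36×10⁻⁴ s⁻¹
Height gradient: |∂Z/∂n| = 60 m / 317000 m = 1.89×10⁻⁴
On a pressure surface, geostrophic balance gives V_g = (g/f)|∂Z/∂n|:
V_g = 9.81 × 1.89×10⁻⁴ / 1.36×10⁻⁴ = 13.6 m/s
Converting: 13.6 m/s × 1.944 = 27 knots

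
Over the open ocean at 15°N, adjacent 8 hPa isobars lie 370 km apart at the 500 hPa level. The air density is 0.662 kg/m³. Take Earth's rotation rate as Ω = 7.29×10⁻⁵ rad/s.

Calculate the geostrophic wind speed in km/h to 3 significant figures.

Coriolis parameter at 15°N:
f = 2Ω sin φ = 2 × 7.29×10⁻⁵ × sin 15° = 3.77×10⁻⁵ s⁻¹
Pressure gradient: |∂P/∂n| = 800 Pa / 370000 m = 2.16×10⁻³ Pa/m
Geostrophic balance (pressure-gradient force = Coriolis force):
V_g = (1/(fρ)) |∂P/∂n| = 2.16×10⁻³ / (3.77×10⁻⁵ × 0.662) = 86.6 m/s
Converting: 86.6 m/s × 3.6 = 312 km/h

312 km/h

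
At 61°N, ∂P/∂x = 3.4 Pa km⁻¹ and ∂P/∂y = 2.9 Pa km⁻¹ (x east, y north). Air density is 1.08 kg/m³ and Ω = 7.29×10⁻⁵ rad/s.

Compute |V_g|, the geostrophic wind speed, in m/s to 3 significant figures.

32.4 m/s

Coriolis parameter at 61°N:
f = 2Ω sin φ = 2 × 7.29×10⁻⁵ × sin 61° = 1.28×10⁻⁴ s⁻¹
Component geostrophic relations (x east, y north):
u_g = −(1/(fρ)) ∂P/∂y,  v_g = (1/(fρ)) ∂P/∂x
u_g = −(2.9×10⁻³)/(1.28×10⁻⁴ × 1.08) = −21.1 m/s;  v_g = (3.4×10⁻³)/(1.28×10⁻⁴ × 1.08) = 24.7 m/s
|V_g| = √(u_g² + v_g²) = 32.4 m/s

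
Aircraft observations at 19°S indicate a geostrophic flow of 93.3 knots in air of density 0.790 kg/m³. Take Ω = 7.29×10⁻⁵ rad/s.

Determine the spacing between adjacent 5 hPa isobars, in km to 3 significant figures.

Coriolis parameter at 19°S:
f = 2Ω sin φ = 2 × 7.29×10⁻⁵ × sin 19° = 4.75×10⁻⁵ s⁻¹
Wind speed in SI: 93.3 knots = 48.0 m/s
Geostrophic balance rearranged: |∂P/∂n| = f ρ V_g
|∂P/∂n| = 4.75×10⁻⁵ × 0.790 × 48.0 = 1.80×10⁻³ Pa/m
Isobar spacing: Δn = ΔP/|∂P/∂n| = 500 Pa / 1.80×10⁻³ Pa/m = 277795 m ≈ 278 km

278 km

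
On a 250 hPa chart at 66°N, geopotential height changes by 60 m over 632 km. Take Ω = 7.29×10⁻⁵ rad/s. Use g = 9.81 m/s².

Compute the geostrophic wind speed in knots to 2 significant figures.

14 knots

Coriolis parameter at 66°N:
f = 2Ω sin φ = 2 × 7.29×10⁻⁵ × sin 66° = 1.33×10⁻⁴ s⁻¹
Height gradient: |∂Z/∂n| = 60 m / 632000 m = 9.49×10⁻⁵
On a pressure surface, geostrophic balance gives V_g = (g/f)|∂Z/∂n|:
V_g = 9.81 × 9.49×10⁻⁵ / 1.33×10⁻⁴ = 6.99 m/s
Converting: 6.99 m/s × 1.944 = 14 knots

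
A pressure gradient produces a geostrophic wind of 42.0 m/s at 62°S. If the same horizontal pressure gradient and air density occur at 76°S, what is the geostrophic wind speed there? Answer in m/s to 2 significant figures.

With the same pressure gradient and density, V_g ∝ 1/f ∝ 1/sin φ.
V₂ = V₁ · sin φ₁ / sin φ₂ = 42.0 × sin 62° / sin 76°
V₂ = 42.0 × 0.8829/0.9703 = 38 m/s

38 m/s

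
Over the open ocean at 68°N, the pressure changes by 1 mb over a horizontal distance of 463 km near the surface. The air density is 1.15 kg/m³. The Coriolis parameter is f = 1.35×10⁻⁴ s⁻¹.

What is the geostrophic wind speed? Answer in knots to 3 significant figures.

2.70 knots

Pressure gradient: |∂P/∂n| = 100 Pa / 463000 m = 2.16×10⁻⁴ Pa/m
Geostrophic balance (pressure-gradient force = Coriolis force):
V_g = (1/(fρ)) |∂P/∂n| = 2.16×10⁻⁴ / (1.35×10⁻⁴ × 1.15) = 1.39 m/s
Converting: 1.39 m/s × 1.944 = 2.70 knots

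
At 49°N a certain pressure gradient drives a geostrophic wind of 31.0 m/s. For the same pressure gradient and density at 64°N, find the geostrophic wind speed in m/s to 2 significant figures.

With the same pressure gradient and density, V_g ∝ 1/f ∝ 1/sin φ.
V₂ = V₁ · sin φ₁ / sin φ₂ = 31.0 × sin 49° / sin 64°
V₂ = 31.0 × 0.7547/0.8988 = 26 m/s

26 m/s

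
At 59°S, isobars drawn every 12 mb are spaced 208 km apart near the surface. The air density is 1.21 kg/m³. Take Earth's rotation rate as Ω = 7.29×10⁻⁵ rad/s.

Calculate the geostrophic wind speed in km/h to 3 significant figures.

Coriolis parameter at 59°S:
f = 2Ω sin φ = 2 × 7.29×10⁻⁵ × sin 59° = 1.25×10⁻⁴ s⁻¹
Pressure gradient: |∂P/∂n| = 1200 Pa / 208000 m = 5.77×10⁻³ Pa/m
Geostrophic balance (pressure-gradient force = Coriolis force):
V_g = (1/(fρ)) |∂P/∂n| = 5.77×10⁻³ / (1.25×10⁻⁴ × 1.21) = 38.2 m/s
Converting: 38.2 m/s × 3.6 = 137 km/h

137 km/h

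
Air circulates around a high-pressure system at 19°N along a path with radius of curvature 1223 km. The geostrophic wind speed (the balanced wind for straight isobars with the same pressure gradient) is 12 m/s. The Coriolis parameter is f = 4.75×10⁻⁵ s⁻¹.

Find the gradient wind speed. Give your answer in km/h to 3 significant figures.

61.0 km/h

Around a high, pressure-gradient force acts outward with centrifugal, so Coriolis balances both:
fV = (1/ρ)|∂P/∂n| + V²/R  →  V² − fR·V + fR·V_g = 0
With fR = 4.75×10⁻⁵ × 1223×10³ m = 58.1 m/s:
V = [fR − √((fR)² − 4 fR V_g)]/2 = [58.1 − √(58.1² − 4×58.1×12)]/2 = 16.9 m/s
Supergeostrophic (V > V_g = 12 m/s), as expected around a high.
Converting: 16.9 m/s × 3.6 = 61.0 km/h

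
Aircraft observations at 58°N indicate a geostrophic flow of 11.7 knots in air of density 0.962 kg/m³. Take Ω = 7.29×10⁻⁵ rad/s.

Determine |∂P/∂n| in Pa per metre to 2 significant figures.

Coriolis parameter at 58°N:
f = 2Ω sin φ = 2 × 7.29×10⁻⁵ × sin 58° = 1.24×10⁻⁴ s⁻¹
Wind speed in SI: 11.7 knots = 6.02 m/s
Geostrophic balance rearranged: |∂P/∂n| = f ρ V_g
|∂P/∂n| = 1.24×10⁻⁴ × 0.962 × 6.02 = 7.16×10⁻⁴ Pa/m

7.2×10⁻⁴ Pa/m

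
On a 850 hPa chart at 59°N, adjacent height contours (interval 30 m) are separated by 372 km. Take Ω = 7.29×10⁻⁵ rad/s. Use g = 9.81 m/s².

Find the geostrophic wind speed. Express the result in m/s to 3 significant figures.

6.33 m/s

Coriolis parameter at 59°N:
f = 2Ω sin φ = 2 × 7.29×10⁻⁵ × sin 59° = 1.25×10⁻⁴ s⁻¹
Height gradient: |∂Z/∂n| = 30 m / 372000 m = 8.06×10⁻⁵
On a pressure surface, geostrophic balance gives V_g = (g/f)|∂Z/∂n|:
V_g = 9.81 × 8.06×10⁻⁵ / 1.25×10⁻⁴ = 6.33 m/s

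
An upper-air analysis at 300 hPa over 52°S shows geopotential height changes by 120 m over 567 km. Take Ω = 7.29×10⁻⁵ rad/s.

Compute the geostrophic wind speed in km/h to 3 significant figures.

65.1 km/h

Coriolis parameter at 52°S:
f = 2Ω sin φ = 2 × 7.29×10⁻⁵ × sin 52° = 1.15×10⁻⁴ s⁻¹
Height gradient: |∂Z/∂n| = 120 m / 567000 m = 2.12×10⁻⁴
On a pressure surface, geostrophic balance gives V_g = (g/f)|∂Z/∂n|:
V_g = 9.81 × 2.12×10⁻⁴ / 1.15×10⁻⁴ = 18.1 m/s
Converting: 18.1 m/s × 3.6 = 65.1 km/h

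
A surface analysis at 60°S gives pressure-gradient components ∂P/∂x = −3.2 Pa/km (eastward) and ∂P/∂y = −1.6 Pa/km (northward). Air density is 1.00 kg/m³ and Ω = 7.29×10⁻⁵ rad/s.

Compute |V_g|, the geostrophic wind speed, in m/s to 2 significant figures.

28 m/s

Coriolis parameter at 60°S:
f = 2Ω sin φ = 2 × 7.29×10⁻⁵ × sin 60° = 1.26×10⁻⁴ s⁻¹
In the Southern Hemisphere f is negative: f = −1.26×10⁻⁴ s⁻¹.
Component geostrophic relations (x east, y north):
u_g = −(1/(fρ)) ∂P/∂y,  v_g = (1/(fρ)) ∂P/∂x
u_g = −(−1.6×10⁻³)/(−1.26×10⁻⁴ × 1.00) = −12.7 m/s;  v_g = (−3.2×10⁻³)/(−1.26×10⁻⁴ × 1.00) = 25.3 m/s
|V_g| = √(u_g² + v_g²) = 28.3 m/s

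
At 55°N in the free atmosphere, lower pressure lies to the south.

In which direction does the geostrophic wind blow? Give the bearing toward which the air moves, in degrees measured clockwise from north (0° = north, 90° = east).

The pressure-gradient force points toward the south (bearing 180°).
Geostrophic balance: in the Northern Hemisphere the Coriolis force deflects motion to the right, so the geostrophic wind blows 90° to the right of the pressure-gradient force (low pressure on the left).
Rotating 180° by 90° clockwise gives 270° — the wind blows toward the west.

270°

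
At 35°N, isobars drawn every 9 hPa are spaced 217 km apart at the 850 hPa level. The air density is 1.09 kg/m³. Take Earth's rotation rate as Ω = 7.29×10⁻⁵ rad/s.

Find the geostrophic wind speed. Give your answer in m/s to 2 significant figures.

45 m/s

Coriolis parameter at 35°N:
f = 2Ω sin φ = 2 × 7.29×10⁻⁵ × sin 35° = 8.36×10⁻⁵ s⁻¹
Pressure gradient: |∂P/∂n| = 900 Pa / 217000 m = 4.15×10⁻³ Pa/m
Geostrophic balance (pressure-gradient force = Coriolis force):
V_g = (1/(fρ)) |∂P/∂n| = 4.15×10⁻³ / (8.36×10⁻⁵ × 1.09) = 45.5 m/s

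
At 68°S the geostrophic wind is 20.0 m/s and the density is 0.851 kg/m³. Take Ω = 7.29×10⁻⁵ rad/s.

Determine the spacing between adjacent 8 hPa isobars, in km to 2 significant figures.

Coriolis parameter at 68°S:
f = 2Ω sin φ = 2 × 7.29×10⁻⁵ × sin 68° = 1.35×10⁻⁴ s⁻¹
Geostrophic balance rearranged: |∂P/∂n| = f ρ V_g
|∂P/∂n| = 1.35×10⁻⁴ × 0.851 × 20.0 = 2.30×10⁻³ Pa/m
Isobar spacing: Δn = ΔP/|∂P/∂n| = 800 Pa / 2.30×10⁻³ Pa/m = 347702 m ≈ 350 km

350 km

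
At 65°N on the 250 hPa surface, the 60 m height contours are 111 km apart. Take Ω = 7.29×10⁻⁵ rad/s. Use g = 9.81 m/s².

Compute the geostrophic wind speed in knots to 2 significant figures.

Coriolis parameter at 65°N:
f = 2Ω sin φ = 2 × 7.29×10⁻⁵ × sin 65° = 1.32×10⁻⁴ s⁻¹
Height gradient: |∂Z/∂n| = 60 m / 111000 m = 5.41×10⁻⁴
On a pressure surface, geostrophic balance gives V_g = (g/f)|∂Z/∂n|:
V_g = 9.81 × 5.41×10⁻⁴ / 1.32×10⁻⁴ = 40.1 m/s
Converting: 40.1 m/s × 1.944 = 78 knots

78 knots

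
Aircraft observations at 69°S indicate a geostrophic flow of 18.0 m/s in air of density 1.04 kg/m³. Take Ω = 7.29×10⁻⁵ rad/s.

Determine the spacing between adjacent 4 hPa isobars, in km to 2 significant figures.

160 km

Coriolis parameter at 69°S:
f = 2Ω sin φ = 2 × 7.29×10⁻⁵ × sin 69° = 1.36×10⁻⁴ s⁻¹
Geostrophic balance rearranged: |∂P/∂n| = f ρ V_g
|∂P/∂n| = 1.36×10⁻⁴ × 1.04 × 18.0 = 2.55×10⁻³ Pa/m
Isobar spacing: Δn = ΔP/|∂P/∂n| = 400 Pa / 2.55×10⁻³ Pa/m = 156980 m ≈ 160 km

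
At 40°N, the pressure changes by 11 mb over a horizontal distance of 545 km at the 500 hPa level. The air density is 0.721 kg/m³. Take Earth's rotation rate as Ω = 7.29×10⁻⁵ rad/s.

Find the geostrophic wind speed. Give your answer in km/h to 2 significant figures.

110 km/h

Coriolis parameter at 40°N:
f = 2Ω sin φ = 2 × 7.29×10⁻⁵ × sin 40° = 9.37×10⁻⁵ s⁻¹
Pressure gradient: |∂P/∂n| = 1100 Pa / 545000 m = 2.02×10⁻³ Pa/m
Geostrophic balance (pressure-gradient force = Coriolis force):
V_g = (1/(fρ)) |∂P/∂n| = 2.02×10⁻³ / (9.37×10⁻⁵ × 0.721) = 29.9 m/s
Converting: 29.9 m/s × 3.6 = 110 km/h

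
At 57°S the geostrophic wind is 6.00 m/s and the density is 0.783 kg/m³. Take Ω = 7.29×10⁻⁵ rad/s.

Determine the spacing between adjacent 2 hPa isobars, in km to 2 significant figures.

350 km

Coriolis parameter at 57°S:
f = 2Ω sin φ = 2 × 7.29×10⁻⁵ × sin 57° = 1.22×10⁻⁴ s⁻¹
Geostrophic balance rearranged: |∂P/∂n| = f ρ V_g
|∂P/∂n| = 1.22×10⁻⁴ × 0.783 × 6.00 = 5.74×10⁻⁴ Pa/m
Isobar spacing: Δn = ΔP/|∂P/∂n| = 200 Pa / 5.74×10⁻⁴ Pa/m = 348151 m ≈ 350 km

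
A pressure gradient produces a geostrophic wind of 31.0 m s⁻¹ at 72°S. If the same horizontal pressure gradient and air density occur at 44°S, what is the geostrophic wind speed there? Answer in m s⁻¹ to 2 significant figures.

42 m s⁻¹

With the same pressure gradient and density, V_g ∝ 1/f ∝ 1/sin φ.
V₂ = V₁ · sin φ₁ / sin φ₂ = 31.0 × sin 72° / sin 44°
V₂ = 31.0 × 0.9511/0.6947 = 42 m s⁻¹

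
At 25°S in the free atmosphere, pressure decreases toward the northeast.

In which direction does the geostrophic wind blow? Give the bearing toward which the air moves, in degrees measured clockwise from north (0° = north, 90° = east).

315°

The pressure-gradient force points toward the northeast (bearing 045°).
Geostrophic balance: in the Southern Hemisphere the Coriolis force deflects motion to the left, so the geostrophic wind blows 90° to the left of the pressure-gradient force (low pressure on the right).
Rotating 045° by 90° counterclockwise gives 315° — the wind blows toward the northwest.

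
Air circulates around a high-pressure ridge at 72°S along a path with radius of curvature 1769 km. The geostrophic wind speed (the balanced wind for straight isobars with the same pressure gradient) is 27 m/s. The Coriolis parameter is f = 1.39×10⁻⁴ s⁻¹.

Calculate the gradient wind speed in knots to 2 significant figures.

Around a high, pressure-gradient force acts outward with centrifugal, so Coriolis balances both:
fV = (1/ρ)|∂P/∂n| + V²/R  →  V² − fR·V + fR·V_g = 0
With fR = 1.39×10⁻⁴ × 1769×10³ m = 246 m/s:
V = [fR − √((fR)² − 4 fR V_g)]/2 = [246 − √(246² − 4×246×27)]/2 = 30.9 m/s
Supergeostrophic (V > V_g = 27 m/s), as expected around a high.
Converting: 30.9 m/s × 1.944 = 60 knots

60 knots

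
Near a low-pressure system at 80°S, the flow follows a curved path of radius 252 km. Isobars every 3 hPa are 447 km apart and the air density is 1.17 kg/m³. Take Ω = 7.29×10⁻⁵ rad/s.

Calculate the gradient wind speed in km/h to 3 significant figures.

13.1 km/h

Coriolis parameter at 80°S:
f = 2Ω sin φ = 2 × 7.29×10⁻⁵ × sin 80° = 1.44×10⁻⁴ s⁻¹
Pressure gradient: |∂P/∂n| = 300 Pa / 447000 m = 6.71×10⁻⁴ Pa/m
Geostrophic speed: V_g = |∂P/∂n|/(fρ) = 6.71×10⁻⁴/(1.44×10⁻⁴ × 1.17) = 4.00 m/s
Around a low, centrifugal force acts outward with Coriolis, so pressure-gradient force balances both:
(1/ρ)|∂P/∂n| = fV + V²/R  →  V² + fR·V − fR·V_g = 0
With fR = 1.44×10⁻⁴ × 252×10³ m = 36.2 m/s:
V = [−fR + √((fR)² + 4 fR V_g)]/2 = [−36.2 + √(36.2² + 4×36.2×4)]/2 = 3.63 m/s
Subgeostrophic (V < V_g = 4 m/s), as expected around a low.
Converting: 3.63 m/s × 3.6 = 13.1 km/h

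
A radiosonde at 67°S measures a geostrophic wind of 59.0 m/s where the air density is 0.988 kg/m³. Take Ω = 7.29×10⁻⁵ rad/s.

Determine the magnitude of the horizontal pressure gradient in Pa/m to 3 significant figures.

Coriolis parameter at 67°S:
f = 2Ω sin φ = 2 × 7.29×10⁻⁵ × sin 67° = 1.34×10⁻⁴ s⁻¹
Geostrophic balance rearranged: |∂P/∂n| = f ρ V_g
|∂P/∂n| = 1.34×10⁻⁴ × 0.988 × 59.0 = 7.82×10⁻³ Pa/m

7.82×10⁻³ Pa/m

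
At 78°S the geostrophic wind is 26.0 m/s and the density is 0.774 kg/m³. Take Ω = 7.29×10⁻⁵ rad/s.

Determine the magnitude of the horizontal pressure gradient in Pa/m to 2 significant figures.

Coriolis parameter at 78°S:
f = 2Ω sin φ = 2 × 7.29×10⁻⁵ × sin 78° = 1.43×10⁻⁴ s⁻¹
Geostrophic balance rearranged: |∂P/∂n| = f ρ V_g
|∂P/∂n| = 1.43×10⁻⁴ × 0.774 × 26.0 = 2.87×10⁻³ Pa/m

2.9×10⁻³ Pa/m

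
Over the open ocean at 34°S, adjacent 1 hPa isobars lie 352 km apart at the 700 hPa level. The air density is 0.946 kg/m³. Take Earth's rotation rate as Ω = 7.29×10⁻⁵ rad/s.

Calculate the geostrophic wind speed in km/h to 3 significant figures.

13.3 km/h

Coriolis parameter at 34°S:
f = 2Ω sin φ = 2 × 7.29×10⁻⁵ × sin 34° = 8.15×10⁻⁵ s⁻¹
Pressure gradient: |∂P/∂n| = 100 Pa / 352000 m = 2.84×10⁻⁴ Pa/m
Geostrophic balance (pressure-gradient force = Coriolis force):
V_g = (1/(fρ)) |∂P/∂n| = 2.84×10⁻⁴ / (8.15×10⁻⁵ × 0.946) = 3.68 m/s
Converting: 3.68 m/s × 3.6 = 13.3 km/h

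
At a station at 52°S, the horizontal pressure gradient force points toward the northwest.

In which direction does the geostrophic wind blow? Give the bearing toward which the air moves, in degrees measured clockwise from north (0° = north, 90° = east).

225°

The pressure-gradient force points toward the northwest (bearing 315°).
Geostrophic balance: in the Southern Hemisphere the Coriolis force deflects motion to the left, so the geostrophic wind blows 90° to the left of the pressure-gradient force (low pressure on the right).
Rotating 315° by 90° counterclockwise gives 225° — the wind blows toward the southwest.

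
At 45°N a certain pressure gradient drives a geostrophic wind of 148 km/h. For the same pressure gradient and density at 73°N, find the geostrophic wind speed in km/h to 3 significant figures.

109 km/h

With the same pressure gradient and density, V_g ∝ 1/f ∝ 1/sin φ.
V₂ = V₁ · sin φ₁ / sin φ₂ = 148 × sin 45° / sin 73°
V₂ = 148 × 0.7071/0.9563 = 109 km/h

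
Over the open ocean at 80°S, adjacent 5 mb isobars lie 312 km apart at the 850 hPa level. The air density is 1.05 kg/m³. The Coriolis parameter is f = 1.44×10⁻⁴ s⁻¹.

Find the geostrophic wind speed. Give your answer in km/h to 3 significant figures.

38.2 km/h

Pressure gradient: |∂P/∂n| = 500 Pa / 312000 m = 1.60×10⁻³ Pa/m
Geostrophic balance (pressure-gradient force = Coriolis force):
V_g = (1/(fρ)) |∂P/∂n| = 1.60×10⁻³ / (1.44×10⁻⁴ × 1.05) = 10.6 m/s
Converting: 10.6 m/s × 3.6 = 38.2 km/h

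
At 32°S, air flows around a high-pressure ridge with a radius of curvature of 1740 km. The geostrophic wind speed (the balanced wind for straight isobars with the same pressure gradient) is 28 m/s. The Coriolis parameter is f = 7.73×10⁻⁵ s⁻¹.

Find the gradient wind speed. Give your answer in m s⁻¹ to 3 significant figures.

39.7 m s⁻¹

Around a high, pressure-gradient force acts outward with centrifugal, so Coriolis balances both:
fV = (1/ρ)|∂P/∂n| + V²/R  →  V² − fR·V + fR·V_g = 0
With fR = 7.73×10⁻⁵ × 1740×10³ m = 135 m/s:
V = [fR − √((fR)² − 4 fR V_g)]/2 = [135 − √(135² − 4×135×28)]/2 = 39.7 m/s
Supergeostrophic (V > V_g = 28 m/s), as expected around a high.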